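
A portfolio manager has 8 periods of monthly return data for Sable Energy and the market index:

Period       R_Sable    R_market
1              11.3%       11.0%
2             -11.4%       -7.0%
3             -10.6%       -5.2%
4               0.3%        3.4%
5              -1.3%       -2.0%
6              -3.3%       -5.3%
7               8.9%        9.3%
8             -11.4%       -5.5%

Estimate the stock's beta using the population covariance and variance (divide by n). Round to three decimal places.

Mean R_i = (11.3 − 11.4 − 10.6 + 0.3 − 1.3 − 3.3 + 8.9 − 11.4) / 8 = -2.1875%
Mean R_m = (11.0 − 7.0 − 5.2 + 3.4 − 2.0 − 5.3 + 9.3 − 5.5) / 8 = -0.1625%
Σ(R_i − R̄_i)(R_m − R̄_m) = 422.9563  ⇒  Cov = 422.9563 / 8 = 52.8695
Σ(R_m − R̄_m)² = 357.2188  ⇒  Var(R_m) = 357.2188 / 8 = 44.6524
β = Cov / Var(R_m) = 52.8695 / 44.6524 = 1.1840

1.184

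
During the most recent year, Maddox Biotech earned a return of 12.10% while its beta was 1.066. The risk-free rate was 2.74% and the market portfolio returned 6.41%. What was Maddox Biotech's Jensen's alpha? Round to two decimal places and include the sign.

+5.45%

Market excess return = 6.41% − 2.74% = 3.67%
CAPM benchmark = R_f + β(R_m − R_f) = 2.74% + 1.066 × 3.67% = 6.65222%
α = actual − benchmark = 12.10% − 6.65222% = +5.45%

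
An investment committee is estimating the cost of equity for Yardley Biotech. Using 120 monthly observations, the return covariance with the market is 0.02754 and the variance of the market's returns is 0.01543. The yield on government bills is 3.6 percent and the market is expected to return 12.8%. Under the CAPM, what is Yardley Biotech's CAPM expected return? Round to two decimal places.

20.02%

β = Cov(R_i, R_m) / Var(R_m) = 0.02754 / 0.01543 = 1.7848
MRP = 12.8% − 3.6% = 9.20%
E(R) = R_f + β × MRP = 3.6% + 1.7848 × 9.2% = 20.02%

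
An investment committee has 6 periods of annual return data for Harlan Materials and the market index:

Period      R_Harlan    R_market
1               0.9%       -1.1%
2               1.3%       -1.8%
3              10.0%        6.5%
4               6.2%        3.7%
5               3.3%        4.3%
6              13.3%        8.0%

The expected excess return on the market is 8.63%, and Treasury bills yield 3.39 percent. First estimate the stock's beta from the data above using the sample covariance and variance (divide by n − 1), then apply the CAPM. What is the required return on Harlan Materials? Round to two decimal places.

Mean R_i = (0.9 + 1.3 + 10.0 + 6.2 + 3.3 + 13.3) / 6 = 5.8333%
Mean R_m = (-1.1 − 1.8 + 6.5 + 3.7 + 4.3 + 8.0) / 6 = 3.2667%
Σ(R_i − R̄_i)(R_m − R̄_m) = 90.8667  ⇒  Cov = 90.8667 / 5 = 18.1733
Σ(R_m − R̄_m)² = 78.8533  ⇒  Var(R_m) = 78.8533 / 5 = 15.7707
β = Cov / Var(R_m) = 18.1733 / 15.7707 = 1.1523
E(R) = R_f + β × MRP = 3.39% + 1.1523 × 8.63% = 13.33%

13.33%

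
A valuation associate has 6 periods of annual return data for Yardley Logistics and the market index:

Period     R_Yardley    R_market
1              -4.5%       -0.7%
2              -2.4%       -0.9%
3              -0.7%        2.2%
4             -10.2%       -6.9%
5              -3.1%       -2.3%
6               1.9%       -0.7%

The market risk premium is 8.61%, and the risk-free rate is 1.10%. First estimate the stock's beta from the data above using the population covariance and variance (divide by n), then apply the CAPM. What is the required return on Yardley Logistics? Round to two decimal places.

10.74%

Mean R_i = (-4.5 − 2.4 − 0.7 − 10.2 − 3.1 + 1.9) / 6 = -3.1667%
Mean R_m = (-0.7 − 0.9 + 2.2 − 6.9 − 2.3 − 0.7) / 6 = -1.5500%
Σ(R_i − R̄_i)(R_m − R̄_m) = 50.5000  ⇒  Cov = 50.5000 / 6 = 8.4167
Σ(R_m − R̄_m)² = 45.1150  ⇒  Var(R_m) = 45.1150 / 6 = 7.5192
β = Cov / Var(R_m) = 8.4167 / 7.5192 = 1.1194
E(R) = R_f + β × MRP = 1.10% + 1.1194 × 8.61% = 10.74%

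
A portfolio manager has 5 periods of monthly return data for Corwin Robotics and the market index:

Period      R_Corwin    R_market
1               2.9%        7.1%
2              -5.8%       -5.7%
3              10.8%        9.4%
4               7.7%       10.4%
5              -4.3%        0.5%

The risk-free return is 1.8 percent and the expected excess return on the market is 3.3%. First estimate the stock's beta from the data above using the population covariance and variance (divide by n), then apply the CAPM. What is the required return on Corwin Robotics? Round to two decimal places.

5.07%

Mean R_i = (2.9 − 5.8 + 10.8 + 7.7 − 4.3) / 5 = 2.2600%
Mean R_m = (7.1 − 5.7 + 9.4 + 10.4 + 0.5) / 5 = 4.3400%
Σ(R_i − R̄_i)(R_m − R̄_m) = 184.0580  ⇒  Cov = 184.0580 / 5 = 36.8116
Σ(R_m − R̄_m)² = 185.4920  ⇒  Var(R_m) = 185.4920 / 5 = 37.0984
β = Cov / Var(R_m) = 36.8116 / 37.0984 = 0.9923
E(R) = R_f + β × MRP = 1.8% + 0.9923 × 3.3% = 5.07%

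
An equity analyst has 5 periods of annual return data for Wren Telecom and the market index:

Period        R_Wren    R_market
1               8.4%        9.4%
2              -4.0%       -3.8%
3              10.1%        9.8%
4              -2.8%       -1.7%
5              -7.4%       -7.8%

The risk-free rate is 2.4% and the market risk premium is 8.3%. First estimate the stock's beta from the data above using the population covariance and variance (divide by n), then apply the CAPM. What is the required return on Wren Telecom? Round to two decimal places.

Mean R_i = (8.4 − 4.0 + 10.1 − 2.8 − 7.4) / 5 = 0.8600%
Mean R_m = (9.4 − 3.8 + 9.8 − 1.7 − 7.8) / 5 = 1.1800%
Σ(R_i − R̄_i)(R_m − R̄_m) = 250.5460  ⇒  Cov = 250.5460 / 5 = 50.1092
Σ(R_m − R̄_m)² = 255.6080  ⇒  Var(R_m) = 255.6080 / 5 = 51.1216
β = Cov / Var(R_m) = 50.1092 / 51.1216 = 0.9802
E(R) = R_f + β × MRP = 2.4% + 0.9802 × 8.3% = 10.54%

10.54%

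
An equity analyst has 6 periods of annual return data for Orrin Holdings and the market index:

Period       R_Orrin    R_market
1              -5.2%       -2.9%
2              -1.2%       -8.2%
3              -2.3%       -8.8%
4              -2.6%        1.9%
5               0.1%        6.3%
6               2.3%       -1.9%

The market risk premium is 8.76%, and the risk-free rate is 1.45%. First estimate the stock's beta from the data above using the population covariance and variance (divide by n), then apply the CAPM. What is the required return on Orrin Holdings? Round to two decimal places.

2.29%

Mean R_i = (-5.2 − 1.2 − 2.3 − 2.6 + 0.1 + 2.3) / 6 = -1.4833%
Mean R_m = (-2.9 − 8.2 − 8.8 + 1.9 + 6.3 − 1.9) / 6 = -2.2667%
Σ(R_i − R̄_i)(R_m − R̄_m) = 16.3067  ⇒  Cov = 16.3067 / 6 = 2.7178
Σ(R_m − R̄_m)² = 169.1733  ⇒  Var(R_m) = 169.1733 / 6 = 28.1956
β = Cov / Var(R_m) = 2.7178 / 28.1956 = 0.0964
E(R) = R_f + β × MRP = 1.45% + 0.0964 × 8.76% = 2.29%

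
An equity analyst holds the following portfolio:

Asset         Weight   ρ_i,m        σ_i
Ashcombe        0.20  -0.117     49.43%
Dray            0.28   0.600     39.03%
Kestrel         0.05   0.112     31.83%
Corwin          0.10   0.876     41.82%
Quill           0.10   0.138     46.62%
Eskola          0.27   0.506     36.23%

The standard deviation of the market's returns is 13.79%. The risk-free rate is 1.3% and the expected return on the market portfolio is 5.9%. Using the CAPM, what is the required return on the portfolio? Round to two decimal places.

β_Ashcombe = -0.117 × 49.43% / 13.79% = -0.4194
β_Dray = 0.600 × 39.03% / 13.79% = 1.6982
β_Kestrel = 0.112 × 31.83% / 13.79% = 0.2585
β_Corwin = 0.876 × 41.82% / 13.79% = 2.6566
β_Quill = 0.138 × 46.62% / 13.79% = 0.4665
β_Eskola = 0.506 × 36.23% / 13.79% = 1.3294
β_P = Σ w_i β_i = 0.20×-0.4194 + 0.28×1.6982 + 0.05×0.2585 + 0.10×2.6566 + 0.10×0.4665 + 0.27×1.3294 = 1.0758
MRP = 5.9% − 1.3% = 4.60%
E(R_P) = R_f + β_P × MRP = 1.3% + 1.0758 × 4.6% = 6.25%

6.25%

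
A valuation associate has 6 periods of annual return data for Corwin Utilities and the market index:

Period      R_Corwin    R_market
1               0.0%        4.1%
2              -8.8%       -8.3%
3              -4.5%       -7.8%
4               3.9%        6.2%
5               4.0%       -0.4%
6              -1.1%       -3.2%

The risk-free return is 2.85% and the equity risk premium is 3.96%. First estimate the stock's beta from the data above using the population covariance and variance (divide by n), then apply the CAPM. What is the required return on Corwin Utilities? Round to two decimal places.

Mean R_i = (0.0 − 8.8 − 4.5 + 3.9 + 4.0 − 1.1) / 6 = -1.0833%
Mean R_m = (4.1 − 8.3 − 7.8 + 6.2 − 0.4 − 3.2) / 6 = -1.5667%
Σ(R_i − R̄_i)(R_m − R̄_m) = 124.0567  ⇒  Cov = 124.0567 / 6 = 20.6761
Σ(R_m − R̄_m)² = 180.6533  ⇒  Var(R_m) = 180.6533 / 6 = 30.1089
β = Cov / Var(R_m) = 20.6761 / 30.1089 = 0.6867
E(R) = R_f + β × MRP = 2.85% + 0.6867 × 3.96% = 5.57%

5.57%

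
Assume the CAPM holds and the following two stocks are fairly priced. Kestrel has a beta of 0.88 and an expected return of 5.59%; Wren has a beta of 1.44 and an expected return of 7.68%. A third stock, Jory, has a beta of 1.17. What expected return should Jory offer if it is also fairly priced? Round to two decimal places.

6.67%

MRP (SML slope) = (7.68% − 5.59%) / (1.44 − 0.88) = 2.09% / 0.56 = 3.7321%
R_f (intercept) = 5.59% − 0.88 × 3.7321% = 2.3058%
E(R_Jory) = R_f + β × MRP = 2.3058% + 1.17 × 3.7321% = 6.67%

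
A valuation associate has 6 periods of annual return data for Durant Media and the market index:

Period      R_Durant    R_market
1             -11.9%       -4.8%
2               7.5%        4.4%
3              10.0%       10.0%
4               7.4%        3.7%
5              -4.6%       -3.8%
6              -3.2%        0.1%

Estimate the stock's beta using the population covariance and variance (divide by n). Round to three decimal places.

Mean R_i = (-11.9 + 7.5 + 10.0 + 7.4 − 4.6 − 3.2) / 6 = 0.8667%
Mean R_m = (-4.8 + 4.4 + 10.0 + 3.7 − 3.8 + 0.1) / 6 = 1.6000%
Σ(R_i − R̄_i)(R_m − R̄_m) = 226.3400  ⇒  Cov = 226.3400 / 6 = 37.7233
Σ(R_m − R̄_m)² = 155.1800  ⇒  Var(R_m) = 155.1800 / 6 = 25.8633
β = Cov / Var(R_m) = 37.7233 / 25.8633 = 1.4586

1.459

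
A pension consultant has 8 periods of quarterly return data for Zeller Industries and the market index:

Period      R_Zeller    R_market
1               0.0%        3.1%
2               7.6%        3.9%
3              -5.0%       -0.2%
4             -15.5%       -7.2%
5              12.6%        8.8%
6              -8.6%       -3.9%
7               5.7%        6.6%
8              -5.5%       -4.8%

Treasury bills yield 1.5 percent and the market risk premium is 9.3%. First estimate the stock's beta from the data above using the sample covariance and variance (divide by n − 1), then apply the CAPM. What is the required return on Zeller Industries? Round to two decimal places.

Mean R_i = (0.0 + 7.6 − 5.0 − 15.5 + 12.6 − 8.6 + 5.7 − 5.5) / 8 = -1.0875%
Mean R_m = (3.1 + 3.9 − 0.2 − 7.2 + 8.8 − 3.9 + 6.6 − 4.8) / 8 = 0.7875%
Σ(R_i − R̄_i)(R_m − R̄_m) = 357.5313  ⇒  Cov = 357.5313 / 7 = 51.0759
Σ(R_m − R̄_m)² = 230.9888  ⇒  Var(R_m) = 230.9888 / 7 = 32.9984
β = Cov / Var(R_m) = 51.0759 / 32.9984 = 1.5478
E(R) = R_f + β × MRP = 1.5% + 1.5478 × 9.3% = 15.89%

15.89%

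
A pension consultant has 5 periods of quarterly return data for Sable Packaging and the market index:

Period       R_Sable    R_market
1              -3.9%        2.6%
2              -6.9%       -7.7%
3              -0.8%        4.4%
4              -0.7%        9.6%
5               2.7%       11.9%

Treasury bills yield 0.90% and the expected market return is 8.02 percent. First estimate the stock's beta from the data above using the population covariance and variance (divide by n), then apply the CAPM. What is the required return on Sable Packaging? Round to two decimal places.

4.11%

Mean R_i = (-3.9 − 6.9 − 0.8 − 0.7 + 2.7) / 5 = -1.9200%
Mean R_m = (2.6 − 7.7 + 4.4 + 9.6 + 11.9) / 5 = 4.1600%
Σ(R_i − R̄_i)(R_m − R̄_m) = 104.8160  ⇒  Cov = 104.8160 / 5 = 20.9632
Σ(R_m − R̄_m)² = 232.6520  ⇒  Var(R_m) = 232.6520 / 5 = 46.5304
β = Cov / Var(R_m) = 20.9632 / 46.5304 = 0.4505
MRP = 8.02% − 0.90% = 7.12%
E(R) = R_f + β × MRP = 0.90% + 0.4505 × 7.12% = 4.11%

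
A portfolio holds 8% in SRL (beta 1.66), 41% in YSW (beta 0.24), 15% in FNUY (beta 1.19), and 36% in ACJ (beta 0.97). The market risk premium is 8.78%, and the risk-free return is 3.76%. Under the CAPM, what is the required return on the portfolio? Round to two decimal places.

β_P = Σ w_i β_i = 0.08×1.66 + 0.41×0.24 + 0.15×1.19 + 0.36×0.97 = 0.7589
E(R_P) = R_f + β_P × MRP = 3.76% + 0.7589 × 8.78% = 10.42%

10.42%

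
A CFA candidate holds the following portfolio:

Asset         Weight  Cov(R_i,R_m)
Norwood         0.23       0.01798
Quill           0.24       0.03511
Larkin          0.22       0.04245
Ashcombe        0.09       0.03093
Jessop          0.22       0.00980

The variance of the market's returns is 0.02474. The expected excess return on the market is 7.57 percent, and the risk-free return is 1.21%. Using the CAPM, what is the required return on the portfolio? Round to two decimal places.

9.42%

β_Norwood = 0.01798 / 0.02474 = 0.7268
β_Quill = 0.03511 / 0.02474 = 1.4192
β_Larkin = 0.04245 / 0.02474 = 1.7158
β_Ashcombe = 0.03093 / 0.02474 = 1.2502
β_Jessop = 0.00980 / 0.02474 = 0.3961
β_P = Σ w_i β_i = 0.23×0.7268 + 0.24×1.4192 + 0.22×1.7158 + 0.09×1.2502 + 0.22×0.3961 = 1.0849
E(R_P) = R_f + β_P × MRP = 1.21% + 1.0849 × 7.57% = 9.42%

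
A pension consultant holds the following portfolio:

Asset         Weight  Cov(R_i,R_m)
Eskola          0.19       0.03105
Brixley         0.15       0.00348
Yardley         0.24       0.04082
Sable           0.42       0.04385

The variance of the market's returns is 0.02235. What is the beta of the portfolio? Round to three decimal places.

1.550

β_Eskola = 0.03105 / 0.02235 = 1.3893
β_Brixley = 0.00348 / 0.02235 = 0.1557
β_Yardley = 0.04082 / 0.02235 = 1.8264
β_Sable = 0.04385 / 0.02235 = 1.9620
β_P = Σ w_i β_i = 0.19×1.3893 + 0.15×0.1557 + 0.24×1.8264 + 0.42×1.9620 = 1.5497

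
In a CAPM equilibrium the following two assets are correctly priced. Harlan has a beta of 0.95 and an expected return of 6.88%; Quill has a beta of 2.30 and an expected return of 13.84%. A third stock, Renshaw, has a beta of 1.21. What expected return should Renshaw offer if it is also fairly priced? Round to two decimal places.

8.22%

MRP (SML slope) = (13.84% − 6.88%) / (2.30 − 0.95) = 6.96% / 1.35 = 5.1556%
R_f (intercept) = 6.88% − 0.95 × 5.1556% = 1.9822%
E(R_Renshaw) = R_f + β × MRP = 1.9822% + 1.21 × 5.1556% = 8.22%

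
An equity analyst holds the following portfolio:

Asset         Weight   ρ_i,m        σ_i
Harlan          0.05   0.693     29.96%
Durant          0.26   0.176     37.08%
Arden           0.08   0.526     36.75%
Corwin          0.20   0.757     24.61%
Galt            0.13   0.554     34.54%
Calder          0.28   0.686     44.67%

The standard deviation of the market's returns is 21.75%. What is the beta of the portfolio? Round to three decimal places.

β_Harlan = 0.693 × 29.96% / 21.75% = 0.9546
β_Durant = 0.176 × 37.08% / 21.75% = 0.3000
β_Arden = 0.526 × 36.75% / 21.75% = 0.8888
β_Corwin = 0.757 × 24.61% / 21.75% = 0.8565
β_Galt = 0.554 × 34.54% / 21.75% = 0.8798
β_Calder = 0.686 × 44.67% / 21.75% = 1.4089
β_P = Σ w_i β_i = 0.05×0.9546 + 0.26×0.3000 + 0.08×0.8888 + 0.20×0.8565 + 0.13×0.8798 + 0.28×1.4089 = 0.8770

0.877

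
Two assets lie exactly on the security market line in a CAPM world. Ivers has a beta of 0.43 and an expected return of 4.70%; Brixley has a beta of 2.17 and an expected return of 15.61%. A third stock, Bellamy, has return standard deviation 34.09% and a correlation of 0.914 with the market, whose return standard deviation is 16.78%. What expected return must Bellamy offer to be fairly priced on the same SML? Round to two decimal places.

13.65%

MRP = (15.61% − 4.70%) / (2.17 − 0.43) = 6.2701%
R_f = 4.70% − 0.43 × 6.2701% = 2.0039%
β_Bellamy = ρ·σ_i/σ_m = 0.914 × 34.09 / 16.78 = 1.8569
E(R_Bellamy) = R_f + β × MRP = 2.0039% + 1.8569 × 6.2701% = 13.65%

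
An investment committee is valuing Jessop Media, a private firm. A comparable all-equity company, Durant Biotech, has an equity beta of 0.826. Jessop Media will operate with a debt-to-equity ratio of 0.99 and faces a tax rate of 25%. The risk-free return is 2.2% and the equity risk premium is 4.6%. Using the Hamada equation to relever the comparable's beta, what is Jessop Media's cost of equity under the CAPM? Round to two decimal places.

β_L = β_U × [1 + (1 − t)(D/E)] = 0.826 × [1 + (1 − 0.25) × 0.99]
    = 0.826 × [1 + 0.75 × 0.99] = 0.826 × 1.7425 = 1.4393
E(R) = R_f + β_L × MRP = 2.2% + 1.4393 × 4.6% = 8.82%

8.82%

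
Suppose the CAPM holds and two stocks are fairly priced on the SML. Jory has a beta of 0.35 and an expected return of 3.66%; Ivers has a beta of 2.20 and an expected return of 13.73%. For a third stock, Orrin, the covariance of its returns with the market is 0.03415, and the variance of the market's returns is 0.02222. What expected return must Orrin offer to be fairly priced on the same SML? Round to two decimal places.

MRP = (13.73% − 3.66%) / (2.20 − 0.35) = 5.4432%
R_f = 3.66% − 0.35 × 5.4432% = 1.7549%
β_Orrin = Cov / Var(R_m) = 0.03415 / 0.02222 = 1.5369
E(R_Orrin) = R_f + β × MRP = 1.7549% + 1.5369 × 5.4432% = 10.12%

10.12%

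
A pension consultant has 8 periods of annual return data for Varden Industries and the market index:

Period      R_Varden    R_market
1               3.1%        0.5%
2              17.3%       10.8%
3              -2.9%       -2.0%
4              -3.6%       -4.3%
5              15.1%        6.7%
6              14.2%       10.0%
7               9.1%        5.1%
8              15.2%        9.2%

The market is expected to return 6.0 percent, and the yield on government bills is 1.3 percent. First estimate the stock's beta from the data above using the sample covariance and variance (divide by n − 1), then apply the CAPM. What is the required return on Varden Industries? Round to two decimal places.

Mean R_i = (3.1 + 17.3 − 2.9 − 3.6 + 15.1 + 14.2 + 9.1 + 15.2) / 8 = 8.4375%
Mean R_m = (0.5 + 10.8 − 2.0 − 4.3 + 6.7 + 10.0 + 5.1 + 9.2) / 8 = 4.5000%
Σ(R_i − R̄_i)(R_m − R̄_m) = 335.3400  ⇒  Cov = 335.3400 / 7 = 47.9057
Σ(R_m − R̄_m)² = 232.9200  ⇒  Var(R_m) = 232.9200 / 7 = 33.2743
β = Cov / Var(R_m) = 47.9057 / 33.2743 = 1.4397
MRP = 6.0% − 1.3% = 4.70%
E(R) = R_f + β × MRP = 1.3% + 1.4397 × 4.7% = 8.07%

8.07%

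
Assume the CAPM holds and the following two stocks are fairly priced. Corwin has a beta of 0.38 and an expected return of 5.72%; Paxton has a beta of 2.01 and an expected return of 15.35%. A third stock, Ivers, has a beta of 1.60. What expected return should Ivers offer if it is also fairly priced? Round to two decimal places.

MRP (SML slope) = (15.35% − 5.72%) / (2.01 − 0.38) = 9.63% / 1.63 = 5.9080%
R_f (intercept) = 5.72% − 0.38 × 5.9080% = 3.4750%
E(R_Ivers) = R_f + β × MRP = 3.4750% + 1.60 × 5.9080% = 12.93%

12.93%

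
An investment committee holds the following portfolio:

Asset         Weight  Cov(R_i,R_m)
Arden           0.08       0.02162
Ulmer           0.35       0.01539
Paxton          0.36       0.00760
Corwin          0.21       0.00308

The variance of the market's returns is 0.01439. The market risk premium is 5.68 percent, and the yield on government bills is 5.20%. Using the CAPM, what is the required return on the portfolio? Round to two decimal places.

9.34%

β_Arden = 0.02162 / 0.01439 = 1.5024
β_Ulmer = 0.01539 / 0.01439 = 1.0695
β_Paxton = 0.00760 / 0.01439 = 0.5281
β_Corwin = 0.00308 / 0.01439 = 0.2140
β_P = Σ w_i β_i = 0.08×1.5024 + 0.35×1.0695 + 0.36×0.5281 + 0.21×0.2140 = 0.7296
E(R_P) = R_f + β_P × MRP = 5.20% + 0.7296 × 5.68% = 9.34%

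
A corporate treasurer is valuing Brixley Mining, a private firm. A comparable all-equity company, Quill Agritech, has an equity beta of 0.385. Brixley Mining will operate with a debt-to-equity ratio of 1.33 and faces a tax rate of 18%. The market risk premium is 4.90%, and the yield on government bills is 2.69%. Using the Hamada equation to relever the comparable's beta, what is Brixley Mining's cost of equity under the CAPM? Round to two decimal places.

6.63%

β_L = β_U × [1 + (1 − t)(D/E)] = 0.385 × [1 + (1 − 0.18) × 1.33]
    = 0.385 × [1 + 0.82 × 1.33] = 0.385 × 2.0906 = 0.8049
E(R) = R_f + β_L × MRP = 2.69% + 0.8049 × 4.90% = 6.63%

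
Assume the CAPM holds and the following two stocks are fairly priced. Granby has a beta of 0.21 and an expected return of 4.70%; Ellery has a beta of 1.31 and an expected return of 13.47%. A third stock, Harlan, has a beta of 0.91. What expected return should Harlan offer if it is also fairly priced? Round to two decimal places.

MRP (SML slope) = (13.47% − 4.70%) / (1.31 − 0.21) = 8.77% / 1.10 = 7.9727%
R_f (intercept) = 4.70% − 0.21 × 7.9727% = 3.0257%
E(R_Harlan) = R_f + β × MRP = 3.0257% + 0.91 × 7.9727% = 10.28%

10.28%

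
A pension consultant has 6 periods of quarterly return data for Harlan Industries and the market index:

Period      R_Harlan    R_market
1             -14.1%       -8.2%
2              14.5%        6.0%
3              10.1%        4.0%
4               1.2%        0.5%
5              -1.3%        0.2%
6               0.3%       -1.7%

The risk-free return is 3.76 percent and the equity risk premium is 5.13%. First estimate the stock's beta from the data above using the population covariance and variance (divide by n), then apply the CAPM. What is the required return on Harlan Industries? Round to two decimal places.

13.89%

Mean R_i = (-14.1 + 14.5 + 10.1 + 1.2 − 1.3 + 0.3) / 6 = 1.7833%
Mean R_m = (-8.2 + 6.0 + 4.0 + 0.5 + 0.2 − 1.7) / 6 = 0.1333%
Σ(R_i − R̄_i)(R_m − R̄_m) = 241.4233  ⇒  Cov = 241.4233 / 6 = 40.2372
Σ(R_m − R̄_m)² = 122.3133  ⇒  Var(R_m) = 122.3133 / 6 = 20.3856
β = Cov / Var(R_m) = 40.2372 / 20.3856 = 1.9738
E(R) = R_f + β × MRP = 3.76% + 1.9738 × 5.13% = 13.89%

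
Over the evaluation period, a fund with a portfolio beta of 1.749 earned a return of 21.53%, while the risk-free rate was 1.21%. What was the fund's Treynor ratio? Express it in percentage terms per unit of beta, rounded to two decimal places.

Treynor = (R_P − R_f) / β_P = (21.53% − 1.21%) / 1.7490 = 20.32% / 1.7490 = 11.62%

11.62%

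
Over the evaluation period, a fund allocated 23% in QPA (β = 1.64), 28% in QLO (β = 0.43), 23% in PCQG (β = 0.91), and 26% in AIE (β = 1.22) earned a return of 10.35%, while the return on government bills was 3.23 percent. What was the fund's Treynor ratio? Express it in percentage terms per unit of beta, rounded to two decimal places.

6.95%

β_P = 0.23×1.64 + 0.28×0.43 + 0.23×0.91 + 0.26×1.22 = 1.0241
Treynor = (R_P − R_f) / β_P = (10.35% − 3.23%) / 1.0241 = 7.12% / 1.0241 = 6.95%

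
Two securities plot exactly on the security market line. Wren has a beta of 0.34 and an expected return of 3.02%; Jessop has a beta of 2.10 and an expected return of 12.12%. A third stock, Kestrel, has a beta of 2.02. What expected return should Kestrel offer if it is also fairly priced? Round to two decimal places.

MRP (SML slope) = (12.12% − 3.02%) / (2.10 − 0.34) = 9.10% / 1.76 = 5.1705%
R_f (intercept) = 3.02% − 0.34 × 5.1705% = 1.2620%
E(R_Kestrel) = R_f + β × MRP = 1.2620% + 2.02 × 5.1705% = 11.71%

11.71%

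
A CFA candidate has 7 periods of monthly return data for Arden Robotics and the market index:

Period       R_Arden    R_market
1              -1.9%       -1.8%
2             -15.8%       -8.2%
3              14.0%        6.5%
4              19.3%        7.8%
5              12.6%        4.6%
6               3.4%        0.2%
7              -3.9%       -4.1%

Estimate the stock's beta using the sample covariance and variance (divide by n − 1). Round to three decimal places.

2.064

Mean R_i = (-1.9 − 15.8 + 14.0 + 19.3 + 12.6 + 3.4 − 3.9) / 7 = 3.9571%
Mean R_m = (-1.8 − 8.2 + 6.5 + 7.8 + 4.6 + 0.2 − 4.1) / 7 = 0.7143%
Σ(R_i − R̄_i)(R_m − R̄_m) = 429.3643  ⇒  Cov = 429.3643 / 6 = 71.5607
Σ(R_m − R̄_m)² = 208.0086  ⇒  Var(R_m) = 208.0086 / 6 = 34.6681
β = Cov / Var(R_m) = 71.5607 / 34.6681 = 2.0642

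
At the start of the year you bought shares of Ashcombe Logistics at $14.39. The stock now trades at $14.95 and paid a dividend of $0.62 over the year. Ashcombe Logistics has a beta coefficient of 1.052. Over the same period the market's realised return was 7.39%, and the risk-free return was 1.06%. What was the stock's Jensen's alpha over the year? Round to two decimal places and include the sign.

+0.48%

Realised HPR = (P1 + D1 − P0) / P0 = (14.95 + 0.62 − 14.39) / 14.39 = 1.18 / 14.39 = 8.2001%
MRP = 7.39% − 1.06% = 6.33%
CAPM required = R_f + β·MRP = 1.06% + 1.052 × 6.33% = 7.71916%
α = realised − required = 8.2001% − 7.71916% = +0.48%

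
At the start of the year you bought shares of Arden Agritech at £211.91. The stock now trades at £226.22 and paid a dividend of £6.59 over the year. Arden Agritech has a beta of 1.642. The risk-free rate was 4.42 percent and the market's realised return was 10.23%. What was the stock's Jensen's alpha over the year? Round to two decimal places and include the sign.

Realised HPR = (P1 + D1 − P0) / P0 = (226.22 + 6.59 − 211.91) / 211.91 = 20.90 / 211.91 = 9.8627%
MRP = 10.23% − 4.42% = 5.81%
CAPM required = R_f + β·MRP = 4.42% + 1.642 × 5.81% = 13.96002%
α = realised − required = 9.8627% − 13.96002% = -4.10%

-4.10%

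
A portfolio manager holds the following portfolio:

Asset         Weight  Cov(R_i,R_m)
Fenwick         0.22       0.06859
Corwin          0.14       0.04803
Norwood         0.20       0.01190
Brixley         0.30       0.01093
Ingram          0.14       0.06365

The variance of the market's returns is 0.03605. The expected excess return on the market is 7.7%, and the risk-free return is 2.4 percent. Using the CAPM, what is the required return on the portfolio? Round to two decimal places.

β_Fenwick = 0.06859 / 0.03605 = 1.9026
β_Corwin = 0.04803 / 0.03605 = 1.3323
β_Norwood = 0.01190 / 0.03605 = 0.3301
β_Brixley = 0.01093 / 0.03605 = 0.3032
β_Ingram = 0.06365 / 0.03605 = 1.7656
β_P = Σ w_i β_i = 0.22×1.9026 + 0.14×1.3323 + 0.20×0.3301 + 0.30×0.3032 + 0.14×1.7656 = 1.0093
E(R_P) = R_f + β_P × MRP = 2.4% + 1.0093 × 7.7% = 10.17%

10.17%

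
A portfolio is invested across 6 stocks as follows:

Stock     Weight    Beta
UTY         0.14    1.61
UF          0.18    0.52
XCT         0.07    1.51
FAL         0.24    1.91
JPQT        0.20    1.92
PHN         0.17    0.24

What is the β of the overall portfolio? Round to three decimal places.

1.308

β_P = Σ w_i β_i = 0.14×1.61 + 0.18×0.52 + 0.07×1.51 + 0.24×1.91 + 0.20×1.92 + 0.17×0.24 = 1.3079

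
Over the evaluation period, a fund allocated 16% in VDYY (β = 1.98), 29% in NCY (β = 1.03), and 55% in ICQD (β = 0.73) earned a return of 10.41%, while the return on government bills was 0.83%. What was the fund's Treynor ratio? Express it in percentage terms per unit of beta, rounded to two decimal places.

9.42%

β_P = 0.16×1.98 + 0.29×1.03 + 0.55×0.73 = 1.0170
Treynor = (R_P − R_f) / β_P = (10.41% − 0.83%) / 1.0170 = 9.58% / 1.0170 = 9.42%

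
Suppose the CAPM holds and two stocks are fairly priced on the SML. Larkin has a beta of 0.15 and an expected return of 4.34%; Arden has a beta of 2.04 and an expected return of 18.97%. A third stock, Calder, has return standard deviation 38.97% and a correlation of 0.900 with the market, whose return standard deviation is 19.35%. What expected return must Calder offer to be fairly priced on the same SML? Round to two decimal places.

17.21%

MRP = (18.97% − 4.34%) / (2.04 − 0.15) = 7.7407%
R_f = 4.34% − 0.15 × 7.7407% = 3.1789%
β_Calder = ρ·σ_i/σ_m = 0.900 × 38.97 / 19.35 = 1.8126
E(R_Calder) = R_f + β × MRP = 3.1789% + 1.8126 × 7.7407% = 17.21%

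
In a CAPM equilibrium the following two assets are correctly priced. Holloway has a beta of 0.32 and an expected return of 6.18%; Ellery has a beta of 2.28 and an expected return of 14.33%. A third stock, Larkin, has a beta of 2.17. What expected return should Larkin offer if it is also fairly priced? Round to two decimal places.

13.87%

MRP (SML slope) = (14.33% − 6.18%) / (2.28 − 0.32) = 8.15% / 1.96 = 4.1582%
R_f (intercept) = 6.18% − 0.32 × 4.1582% = 4.8494%
E(R_Larkin) = R_f + β × MRP = 4.8494% + 2.17 × 4.1582% = 13.87%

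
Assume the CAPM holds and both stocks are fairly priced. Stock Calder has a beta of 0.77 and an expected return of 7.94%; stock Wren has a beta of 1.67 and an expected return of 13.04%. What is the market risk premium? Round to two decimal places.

5.67%

Both satisfy E(R) = R_f + β·MRP, so the slope of the SML is
MRP = (13.04% − 7.94%) / (1.67 − 0.77) = 5.10% / 0.90 = 5.6667%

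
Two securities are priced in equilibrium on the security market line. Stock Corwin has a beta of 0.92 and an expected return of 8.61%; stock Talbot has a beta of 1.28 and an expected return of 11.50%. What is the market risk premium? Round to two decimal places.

Both satisfy E(R) = R_f + β·MRP, so the slope of the SML is
MRP = (11.50% − 8.61%) / (1.28 − 0.92) = 2.89% / 0.36 = 8.0278%

8.03%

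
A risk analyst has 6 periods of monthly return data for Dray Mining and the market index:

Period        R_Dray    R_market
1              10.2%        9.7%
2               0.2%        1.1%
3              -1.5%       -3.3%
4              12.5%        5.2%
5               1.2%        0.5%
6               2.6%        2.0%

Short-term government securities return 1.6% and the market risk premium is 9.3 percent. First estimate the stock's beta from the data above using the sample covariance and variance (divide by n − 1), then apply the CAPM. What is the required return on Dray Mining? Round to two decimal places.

12.04%

Mean R_i = (10.2 + 0.2 − 1.5 + 12.5 + 1.2 + 2.6) / 6 = 4.2000%
Mean R_m = (9.7 + 1.1 − 3.3 + 5.2 + 0.5 + 2.0) / 6 = 2.5333%
Σ(R_i − R̄_i)(R_m − R̄_m) = 111.0700  ⇒  Cov = 111.0700 / 5 = 22.2140
Σ(R_m − R̄_m)² = 98.9733  ⇒  Var(R_m) = 98.9733 / 5 = 19.7947
β = Cov / Var(R_m) = 22.2140 / 19.7947 = 1.1222
E(R) = R_f + β × MRP = 1.6% + 1.1222 × 9.3% = 12.04%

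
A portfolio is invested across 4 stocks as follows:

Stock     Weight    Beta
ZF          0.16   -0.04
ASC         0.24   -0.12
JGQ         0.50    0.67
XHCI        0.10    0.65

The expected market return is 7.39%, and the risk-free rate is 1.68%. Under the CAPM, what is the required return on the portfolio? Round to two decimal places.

β_P = Σ w_i β_i = 0.16×-0.04 + 0.24×-0.12 + 0.50×0.67 + 0.10×0.65 = 0.3648
MRP = 7.39% − 1.68% = 5.71%
E(R_P) = R_f + β_P × MRP = 1.68% + 0.3648 × 5.71% = 3.76%

3.76%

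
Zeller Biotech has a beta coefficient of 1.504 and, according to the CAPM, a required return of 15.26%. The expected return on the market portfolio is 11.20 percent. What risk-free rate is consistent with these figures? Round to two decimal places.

E(R) = R_f + β(E(R_m) − R_f) = R_f(1 − β) + β·E(R_m)
15.26% = R_f × (1 − 1.504) + 1.504 × 11.20%
15.26% = R_f × -0.504 + 16.84480%
R_f = (15.26% − 16.84480%) / -0.504 = 3.14%

3.14%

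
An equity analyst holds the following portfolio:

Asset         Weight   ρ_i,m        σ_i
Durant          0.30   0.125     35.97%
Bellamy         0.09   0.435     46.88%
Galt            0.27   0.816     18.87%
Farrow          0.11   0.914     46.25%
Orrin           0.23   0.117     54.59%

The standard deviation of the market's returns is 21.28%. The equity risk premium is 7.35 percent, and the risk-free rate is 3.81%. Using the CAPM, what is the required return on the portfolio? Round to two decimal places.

β_Durant = 0.125 × 35.97% / 21.28% = 0.2113
β_Bellamy = 0.435 × 46.88% / 21.28% = 0.9583
β_Galt = 0.816 × 18.87% / 21.28% = 0.7236
β_Farrow = 0.914 × 46.25% / 21.28% = 1.9865
β_Orrin = 0.117 × 54.59% / 21.28% = 0.3001
β_P = Σ w_i β_i = 0.30×0.2113 + 0.09×0.9583 + 0.27×0.7236 + 0.11×1.9865 + 0.23×0.3001 = 0.6325
E(R_P) = R_f + β_P × MRP = 3.81% + 0.6325 × 7.35% = 8.46%

8.46%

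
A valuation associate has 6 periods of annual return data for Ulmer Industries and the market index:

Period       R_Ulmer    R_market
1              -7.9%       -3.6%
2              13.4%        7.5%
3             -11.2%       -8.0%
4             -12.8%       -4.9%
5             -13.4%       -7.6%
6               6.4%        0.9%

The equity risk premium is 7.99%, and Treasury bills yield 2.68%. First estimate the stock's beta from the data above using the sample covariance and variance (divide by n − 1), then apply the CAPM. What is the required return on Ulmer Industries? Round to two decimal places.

17.41%

Mean R_i = (-7.9 + 13.4 − 11.2 − 12.8 − 13.4 + 6.4) / 6 = -4.2500%
Mean R_m = (-3.6 + 7.5 − 8.0 − 4.9 − 7.6 + 0.9) / 6 = -2.6167%
Σ(R_i − R̄_i)(R_m − R̄_m) = 322.1350  ⇒  Cov = 322.1350 / 5 = 64.4270
Σ(R_m − R̄_m)² = 174.7083  ⇒  Var(R_m) = 174.7083 / 5 = 34.9417
β = Cov / Var(R_m) = 64.4270 / 34.9417 = 1.8438
E(R) = R_f + β × MRP = 2.68% + 1.8438 × 7.99% = 17.41%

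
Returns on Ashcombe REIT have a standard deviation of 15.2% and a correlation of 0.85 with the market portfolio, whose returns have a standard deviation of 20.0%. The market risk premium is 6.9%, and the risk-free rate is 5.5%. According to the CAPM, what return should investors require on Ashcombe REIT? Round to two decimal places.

9.96%

β = ρ × σ_i / σ_m = 0.85 × 15.2% / 20.0% = 0.6460
E(R) = 5.5% + 0.6460 × 6.9% = 9.96%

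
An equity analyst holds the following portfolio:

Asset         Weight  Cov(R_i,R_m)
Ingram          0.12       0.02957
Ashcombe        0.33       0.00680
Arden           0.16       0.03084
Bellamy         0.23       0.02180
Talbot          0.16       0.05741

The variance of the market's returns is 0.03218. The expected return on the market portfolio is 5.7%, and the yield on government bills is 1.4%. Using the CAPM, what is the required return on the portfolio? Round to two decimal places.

4.73%

β_Ingram = 0.02957 / 0.03218 = 0.9189
β_Ashcombe = 0.00680 / 0.03218 = 0.2113
β_Arden = 0.03084 / 0.03218 = 0.9584
β_Bellamy = 0.02180 / 0.03218 = 0.6774
β_Talbot = 0.05741 / 0.03218 = 1.7840
β_P = Σ w_i β_i = 0.12×0.9189 + 0.33×0.2113 + 0.16×0.9584 + 0.23×0.6774 + 0.16×1.7840 = 0.7746
MRP = 5.7% − 1.4% = 4.30%
E(R_P) = R_f + β_P × MRP = 1.4% + 0.7746 × 4.3% = 4.73%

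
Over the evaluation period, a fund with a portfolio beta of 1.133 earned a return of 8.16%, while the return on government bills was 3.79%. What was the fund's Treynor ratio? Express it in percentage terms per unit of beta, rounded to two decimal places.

3.86%

Treynor = (R_P − R_f) / β_P = (8.16% − 3.79%) / 1.1330 = 4.37% / 1.1330 = 3.86%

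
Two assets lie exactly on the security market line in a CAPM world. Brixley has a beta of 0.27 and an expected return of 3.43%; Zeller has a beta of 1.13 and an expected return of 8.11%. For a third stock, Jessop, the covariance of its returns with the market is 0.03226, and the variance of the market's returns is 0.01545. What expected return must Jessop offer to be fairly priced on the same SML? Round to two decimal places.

MRP = (8.11% − 3.43%) / (1.13 − 0.27) = 5.4419%
R_f = 3.43% − 0.27 × 5.4419% = 1.9607%
β_Jessop = Cov / Var(R_m) = 0.03226 / 0.01545 = 2.0880
E(R_Jessop) = R_f + β × MRP = 1.9607% + 2.0880 × 5.4419% = 13.32%

13.32%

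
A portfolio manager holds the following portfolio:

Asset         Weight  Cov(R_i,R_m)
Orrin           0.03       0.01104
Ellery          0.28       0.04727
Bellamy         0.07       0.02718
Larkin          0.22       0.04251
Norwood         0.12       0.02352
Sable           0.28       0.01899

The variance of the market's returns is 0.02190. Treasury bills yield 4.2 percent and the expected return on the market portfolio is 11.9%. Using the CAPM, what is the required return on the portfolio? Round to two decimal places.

15.79%

β_Orrin = 0.01104 / 0.02190 = 0.5041
β_Ellery = 0.04727 / 0.02190 = 2.1584
β_Bellamy = 0.02718 / 0.02190 = 1.2411
β_Larkin = 0.04251 / 0.02190 = 1.9411
β_Norwood = 0.02352 / 0.02190 = 1.0740
β_Sable = 0.01899 / 0.02190 = 0.8671
β_P = Σ w_i β_i = 0.03×0.5041 + 0.28×2.1584 + 0.07×1.2411 + 0.22×1.9411 + 0.12×1.0740 + 0.28×0.8671 = 1.5051
MRP = 11.9% − 4.2% = 7.70%
E(R_P) = R_f + β_P × MRP = 4.2% + 1.5051 × 7.7% = 15.79%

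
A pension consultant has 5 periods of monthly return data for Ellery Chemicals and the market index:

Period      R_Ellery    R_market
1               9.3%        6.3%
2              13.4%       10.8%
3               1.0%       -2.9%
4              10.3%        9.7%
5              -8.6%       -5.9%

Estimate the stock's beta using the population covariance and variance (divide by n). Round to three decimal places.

Mean R_i = (9.3 + 13.4 + 1.0 + 10.3 − 8.6) / 5 = 5.0800%
Mean R_m = (6.3 + 10.8 − 2.9 + 9.7 − 5.9) / 5 = 3.6000%
Σ(R_i − R̄_i)(R_m − R̄_m) = 259.6200  ⇒  Cov = 259.6200 / 5 = 51.9240
Σ(R_m − R̄_m)² = 228.8400  ⇒  Var(R_m) = 228.8400 / 5 = 45.7680
β = Cov / Var(R_m) = 51.9240 / 45.7680 = 1.1345

1.135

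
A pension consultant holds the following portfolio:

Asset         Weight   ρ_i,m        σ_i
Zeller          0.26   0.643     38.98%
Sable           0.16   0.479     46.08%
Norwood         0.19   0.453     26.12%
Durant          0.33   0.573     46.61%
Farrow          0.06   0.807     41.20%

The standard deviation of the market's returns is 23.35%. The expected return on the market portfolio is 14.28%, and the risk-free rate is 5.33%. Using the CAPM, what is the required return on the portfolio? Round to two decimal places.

β_Zeller = 0.643 × 38.98% / 23.35% = 1.0734
β_Sable = 0.479 × 46.08% / 23.35% = 0.9453
β_Norwood = 0.453 × 26.12% / 23.35% = 0.5067
β_Durant = 0.573 × 46.61% / 23.35% = 1.1438
β_Farrow = 0.807 × 41.20% / 23.35% = 1.4239
β_P = Σ w_i β_i = 0.26×1.0734 + 0.16×0.9453 + 0.19×0.5067 + 0.33×1.1438 + 0.06×1.4239 = 0.9895
MRP = 14.28% − 5.33% = 8.95%
E(R_P) = R_f + β_P × MRP = 5.33% + 0.9895 × 8.95% = 14.19%

14.19%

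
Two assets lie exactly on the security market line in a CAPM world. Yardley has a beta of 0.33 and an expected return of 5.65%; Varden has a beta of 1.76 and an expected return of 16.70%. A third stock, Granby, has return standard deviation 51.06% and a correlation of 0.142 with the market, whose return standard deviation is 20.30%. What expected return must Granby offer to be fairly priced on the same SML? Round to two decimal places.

MRP = (16.70% − 5.65%) / (1.76 − 0.33) = 7.7273%
R_f = 5.65% − 0.33 × 7.7273% = 3.1000%
β_Granby = ρ·σ_i/σ_m = 0.142 × 51.06 / 20.30 = 0.3572
E(R_Granby) = R_f + β × MRP = 3.1000% + 0.3572 × 7.7273% = 5.86%

5.86%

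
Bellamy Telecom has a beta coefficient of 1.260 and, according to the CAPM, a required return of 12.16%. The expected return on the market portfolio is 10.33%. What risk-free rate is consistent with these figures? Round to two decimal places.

E(R) = R_f + β(E(R_m) − R_f) = R_f(1 − β) + β·E(R_m)
12.16% = R_f × (1 − 1.260) + 1.260 × 10.33%
12.16% = R_f × -0.260 + 13.01580%
R_f = (12.16% − 13.01580%) / -0.260 = 3.29%

3.29%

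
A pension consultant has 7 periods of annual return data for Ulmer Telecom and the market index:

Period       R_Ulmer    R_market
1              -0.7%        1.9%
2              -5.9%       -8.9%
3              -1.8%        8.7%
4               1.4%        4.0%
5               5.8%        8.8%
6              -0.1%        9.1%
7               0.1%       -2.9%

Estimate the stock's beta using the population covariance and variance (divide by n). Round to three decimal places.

0.335

Mean R_i = (-0.7 − 5.9 − 1.8 + 1.4 + 5.8 − 0.1 + 0.1) / 7 = -0.1714%
Mean R_m = (1.9 − 8.9 + 8.7 + 4.0 + 8.8 + 9.1 − 2.9) / 7 = 2.9571%
Σ(R_i − R̄_i)(R_m − R̄_m) = 94.5086  ⇒  Cov = 94.5086 / 7 = 13.5012
Σ(R_m − R̄_m)² = 281.9571  ⇒  Var(R_m) = 281.9571 / 7 = 40.2796
β = Cov / Var(R_m) = 13.5012 / 40.2796 = 0.3352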